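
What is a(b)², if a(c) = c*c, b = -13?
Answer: 28561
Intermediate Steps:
a(c) = c²
a(b)² = ((-13)²)² = 169² = 28561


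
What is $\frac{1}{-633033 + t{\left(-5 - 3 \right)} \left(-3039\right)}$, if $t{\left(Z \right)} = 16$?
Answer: $- \frac{1}{681657} \approx -1.467 \cdot 10^{-6}$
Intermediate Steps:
$\frac{1}{-633033 + t{\left(-5 - 3 \right)} \left(-3039\right)} = \frac{1}{-633033 + 16 \left(-3039\right)} = \frac{1}{-633033 - 48624} = \frac{1}{-681657} = - \frac{1}{681657}$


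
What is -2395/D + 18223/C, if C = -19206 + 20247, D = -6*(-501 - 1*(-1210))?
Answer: 26671279/1476138 ≈ 18.068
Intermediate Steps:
D = -4254 (D = -6*(-501 + 1210) = -6*709 = -4254)
C = 1041
-2395/D + 18223/C = -2395/(-4254) + 18223/1041 = -2395*(-1/4254) + 18223*(1/1041) = 2395/4254 + 18223/1041 = 26671279/1476138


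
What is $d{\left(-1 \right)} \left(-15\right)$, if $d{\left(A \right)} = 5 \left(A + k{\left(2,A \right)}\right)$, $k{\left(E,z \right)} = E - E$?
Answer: $75$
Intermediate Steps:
$k{\left(E,z \right)} = 0$
$d{\left(A \right)} = 5 A$ ($d{\left(A \right)} = 5 \left(A + 0\right) = 5 A$)
$d{\left(-1 \right)} \left(-15\right) = 5 \left(-1\right) \left(-15\right) = \left(-5\right) \left(-15\right) = 75$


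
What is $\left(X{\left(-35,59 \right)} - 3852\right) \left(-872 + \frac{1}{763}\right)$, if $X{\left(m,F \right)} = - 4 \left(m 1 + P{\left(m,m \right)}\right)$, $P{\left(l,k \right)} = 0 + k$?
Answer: $\frac{2376576620}{763} \approx 3.1148 \cdot 10^{6}$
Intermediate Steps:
$P{\left(l,k \right)} = k$
$X{\left(m,F \right)} = - 8 m$ ($X{\left(m,F \right)} = - 4 \left(m 1 + m\right) = - 4 \left(m + m\right) = - 4 \cdot 2 m = - 8 m$)
$\left(X{\left(-35,59 \right)} - 3852\right) \left(-872 + \frac{1}{763}\right) = \left(\left(-8\right) \left(-35\right) - 3852\right) \left(-872 + \frac{1}{763}\right) = \left(280 - 3852\right) \left(-872 + \frac{1}{763}\right) = \left(-3572\right) \left(- \frac{665335}{763}\right) = \frac{2376576620}{763}$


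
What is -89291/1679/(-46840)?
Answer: 89291/78644360 ≈ 0.0011354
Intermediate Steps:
-89291/1679/(-46840) = -89291*1/1679*(-1/46840) = -89291/1679*(-1/46840) = 89291/78644360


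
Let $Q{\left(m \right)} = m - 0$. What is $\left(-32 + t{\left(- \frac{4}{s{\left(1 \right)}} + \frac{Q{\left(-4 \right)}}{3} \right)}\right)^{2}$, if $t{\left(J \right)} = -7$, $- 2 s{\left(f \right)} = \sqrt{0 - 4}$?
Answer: $1521$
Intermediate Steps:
$Q{\left(m \right)} = m$ ($Q{\left(m \right)} = m + 0 = m$)
$s{\left(f \right)} = - i$ ($s{\left(f \right)} = - \frac{\sqrt{0 - 4}}{2} = - \frac{\sqrt{-4}}{2} = - \frac{2 i}{2} = - i$)
$\left(-32 + t{\left(- \frac{4}{s{\left(1 \right)}} + \frac{Q{\left(-4 \right)}}{3} \right)}\right)^{2} = \left(-32 - 7\right)^{2} = \left(-39\right)^{2} = 1521$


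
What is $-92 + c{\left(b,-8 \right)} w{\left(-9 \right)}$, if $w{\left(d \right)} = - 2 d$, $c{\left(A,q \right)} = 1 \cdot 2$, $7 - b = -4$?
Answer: $-56$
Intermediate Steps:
$b = 11$ ($b = 7 - -4 = 7 + 4 = 11$)
$c{\left(A,q \right)} = 2$
$-92 + c{\left(b,-8 \right)} w{\left(-9 \right)} = -92 + 2 \left(\left(-2\right) \left(-9\right)\right) = -92 + 2 \cdot 18 = -92 + 36 = -56$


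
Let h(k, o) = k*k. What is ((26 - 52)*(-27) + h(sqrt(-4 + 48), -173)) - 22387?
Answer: -21641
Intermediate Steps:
h(k, o) = k**2
((26 - 52)*(-27) + h(sqrt(-4 + 48), -173)) - 22387 = ((26 - 52)*(-27) + (sqrt(-4 + 48))**2) - 22387 = (-26*(-27) + (sqrt(44))**2) - 22387 = (702 + (2*sqrt(11))**2) - 22387 = (702 + 44) - 22387 = 746 - 22387 = -21641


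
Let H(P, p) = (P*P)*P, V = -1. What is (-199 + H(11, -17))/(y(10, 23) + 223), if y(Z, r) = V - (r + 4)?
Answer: 1132/195 ≈ 5.8051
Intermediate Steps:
H(P, p) = P³ (H(P, p) = P²*P = P³)
y(Z, r) = -5 - r (y(Z, r) = -1 - (r + 4) = -1 - (4 + r) = -1 + (-4 - r) = -5 - r)
(-199 + H(11, -17))/(y(10, 23) + 223) = (-199 + 11³)/((-5 - 1*23) + 223) = (-199 + 1331)/((-5 - 23) + 223) = 1132/(-28 + 223) = 1132/195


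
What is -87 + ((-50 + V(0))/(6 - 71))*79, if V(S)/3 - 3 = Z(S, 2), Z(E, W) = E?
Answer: -2416/65 ≈ -37.169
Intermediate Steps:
V(S) = 9 + 3*S
-87 + ((-50 + V(0))/(6 - 71))*79 = -87 + ((-50 + (9 + 3*0))/(6 - 71))*79 = -87 + ((-50 + (9 + 0))/(-65))*79 = -87 + ((-50 + 9)*(-1/65))*79 = -87 - 41*(-1/65)*79 = -87 + (41/65)*79 = -87 + 3239/65 = -2416/65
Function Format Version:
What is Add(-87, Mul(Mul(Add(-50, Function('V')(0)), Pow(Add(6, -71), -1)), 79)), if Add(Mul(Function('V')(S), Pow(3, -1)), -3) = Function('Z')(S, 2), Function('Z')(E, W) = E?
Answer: Rational(-2416, 65) ≈ -37.169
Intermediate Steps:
Function('V')(S) = Add(9, Mul(3, S))
Add(-87, Mul(Mul(Add(-50, Function('V')(0)), Pow(Add(6, -71), -1)), 79)) = Add(-87, Mul(Mul(Add(-50, Add(9, Mul(3, 0))), Pow(Add(6, -71), -1)), 79)) = Add(-87, Mul(Mul(Add(-50, Add(9, 0)), Pow(-65, -1)), 79)) = Add(-87, Mul(Mul(Add(-50, 9), Rational(-1, 65)), 79)) = Add(-87, Mul(Mul(-41, Rational(-1, 65)), 79)) = Add(-87, Mul(Rational(41, 65), 79)) = Add(-87, Rational(3239, 65)) = Rational(-2416, 65)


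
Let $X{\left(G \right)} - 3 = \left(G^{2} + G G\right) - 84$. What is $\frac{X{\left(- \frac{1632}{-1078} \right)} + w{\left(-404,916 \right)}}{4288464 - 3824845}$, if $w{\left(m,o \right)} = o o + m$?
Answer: $\frac{18740293631}{10360850423} \approx 1.8088$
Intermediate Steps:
$X{\left(G \right)} = -81 + 2 G^{2}$ ($X{\left(G \right)} = 3 - \left(84 - G^{2} - G G\right) = 3 + \left(\left(G^{2} + G^{2}\right) - 84\right) = 3 + \left(2 G^{2} - 84\right) = 3 + \left(-84 + 2 G^{2}\right) = -81 + 2 G^{2}$)
$w{\left(m,o \right)} = m + o^{2}$ ($w{\left(m,o \right)} = o^{2} + m = m + o^{2}$)
$\frac{X{\left(- \frac{1632}{-1078} \right)} + w{\left(-404,916 \right)}}{4288464 - 3824845} = \frac{\left(-81 + 2 \left(- \frac{1632}{-1078}\right)^{2}\right) - \left(404 - 916^{2}\right)}{4288464 - 3824845} = \frac{\left(-81 + 2 \left(\left(-1632\right) \left(- \frac{1}{1078}\right)\right)^{2}\right) + \left(-404 + 839056\right)}{463619} = \left(\left(-81 + 2 \left(\frac{816}{539}\right)^{2}\right) + 838652\right) \frac{1}{463619} = \left(\left(-81 + 2 \cdot \frac{665856}{290521}\right) + 838652\right) \frac{1}{463619} = \left(\left(-81 + \frac{1331712}{290521}\right) + 838652\right) \frac{1}{463619} = \left(- \frac{22200489}{290521} + 838652\right) \frac{1}{463619} = \frac{243623817203}{290521} \cdot \frac{1}{463619} = \frac{18740293631}{10360850423}$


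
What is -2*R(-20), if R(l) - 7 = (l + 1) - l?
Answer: -16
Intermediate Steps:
R(l) = 8 (R(l) = 7 + ((l + 1) - l) = 7 + ((1 + l) - l) = 7 + 1 = 8)
-2*R(-20) = -2*8 = -16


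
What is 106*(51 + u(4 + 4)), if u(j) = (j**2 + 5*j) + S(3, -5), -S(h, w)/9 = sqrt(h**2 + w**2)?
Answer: 16430 - 954*sqrt(34) ≈ 10867.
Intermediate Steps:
S(h, w) = -9*sqrt(h**2 + w**2)
u(j) = j**2 - 9*sqrt(34) + 5*j (u(j) = (j**2 + 5*j) - 9*sqrt(3**2 + (-5)**2) = (j**2 + 5*j) - 9*sqrt(9 + 25) = (j**2 + 5*j) - 9*sqrt(34) = j**2 - 9*sqrt(34) + 5*j)
106*(51 + u(4 + 4)) = 106*(51 + ((4 + 4)**2 - 9*sqrt(34) + 5*(4 + 4))) = 106*(51 + (8**2 - 9*sqrt(34) + 5*8)) = 106*(51 + (64 - 9*sqrt(34) + 40)) = 106*(51 + (104 - 9*sqrt(34))) = 106*(155 - 9*sqrt(34)) = 16430 - 954*sqrt(34)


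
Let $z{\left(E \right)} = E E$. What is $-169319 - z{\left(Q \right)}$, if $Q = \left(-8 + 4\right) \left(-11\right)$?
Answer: $-171255$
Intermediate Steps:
$Q = 44$ ($Q = \left(-4\right) \left(-11\right) = 44$)
$z{\left(E \right)} = E^{2}$
$-169319 - z{\left(Q \right)} = -169319 - 44^{2} = -169319 - 1936 = -171255$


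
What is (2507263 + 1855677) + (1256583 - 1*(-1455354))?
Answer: 7074877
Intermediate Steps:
(2507263 + 1855677) + (1256583 - 1*(-1455354)) = 4362940 + (1256583 + 1455354) = 4362940 + 2711937 = 7074877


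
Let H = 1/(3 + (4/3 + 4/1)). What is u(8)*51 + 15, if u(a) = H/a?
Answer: 3153/200 ≈ 15.765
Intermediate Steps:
H = 3/25 (H = 1/(3 + (4*(⅓) + 4*1)) = 1/(3 + (4/3 + 4)) = 1/(3 + 16/3) = 1/(25/3) = 3/25 ≈ 0.12000)
u(a) = 3/(25*a)
u(8)*51 + 15 = ((3/25)/8)*51 + 15 = ((3/25)*(⅛))*51 + 15 = (3/200)*51 + 15 = 153/200 + 15 = 3153/200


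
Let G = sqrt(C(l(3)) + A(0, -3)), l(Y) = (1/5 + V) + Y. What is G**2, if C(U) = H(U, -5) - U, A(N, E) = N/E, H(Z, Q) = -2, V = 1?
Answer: -31/5 ≈ -6.2000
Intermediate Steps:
l(Y) = 6/5 + Y (l(Y) = (1/5 + 1) + Y = 6/5 + Y)
C(U) = -2 - U
G = I*sqrt(155)/5 (G = sqrt((-2 - (6/5 + 3)) + 0/(-3)) = sqrt((-2 - 1*21/5) + 0*(-1/3)) = sqrt((-2 - 21/5) + 0) = sqrt(-31/5 + 0) = sqrt(-31/5) = I*sqrt(155)/5 ≈ 2.49*I)
G**2 = (I*sqrt(155)/5)**2 = -31/5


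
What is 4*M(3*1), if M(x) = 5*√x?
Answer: 20*√3 ≈ 34.641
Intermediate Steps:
4*M(3*1) = 4*(5*√(3*1)) = 4*(5*√3) = 20*√3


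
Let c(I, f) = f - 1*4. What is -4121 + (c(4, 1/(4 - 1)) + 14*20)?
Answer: -11534/3 ≈ -3844.7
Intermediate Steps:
c(I, f) = -4 + f (c(I, f) = f - 4 = -4 + f)
-4121 + (c(4, 1/(4 - 1)) + 14*20) = -4121 + ((-4 + 1/(4 - 1)) + 14*20) = -4121 + ((-4 + 1/3) + 280) = -4121 + ((-4 + ⅓) + 280) = -4121 + (-11/3 + 280) = -4121 + 829/3 = -11534/3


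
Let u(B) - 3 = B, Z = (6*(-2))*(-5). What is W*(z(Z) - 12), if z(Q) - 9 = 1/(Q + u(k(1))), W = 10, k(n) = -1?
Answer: -925/31 ≈ -29.839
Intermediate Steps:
Z = 60 (Z = -12*(-5) = 60)
u(B) = 3 + B
z(Q) = 9 + 1/(2 + Q) (z(Q) = 9 + 1/(Q + (3 - 1)) = 9 + 1/(Q + 2) = 9 + 1/(2 + Q))
W*(z(Z) - 12) = 10*((19 + 9*60)/(2 + 60) - 12) = 10*((19 + 540)/62 - 12) = 10*((1/62)*559 - 12) = 10*(559/62 - 12) = 10*(-185/62) = -925/31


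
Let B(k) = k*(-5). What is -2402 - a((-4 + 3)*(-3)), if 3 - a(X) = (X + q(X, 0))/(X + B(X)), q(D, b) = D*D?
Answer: -2406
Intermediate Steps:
q(D, b) = D²
B(k) = -5*k
a(X) = 3 + (X + X²)/(4*X) (a(X) = 3 - (X + X²)/(X - 5*X) = 3 - (X + X²)/((-4*X)) = 3 - (X + X²)*(-1/(4*X)) = 3 - (-1)*(X + X²)/(4*X) = 3 + (X + X²)/(4*X))
-2402 - a((-4 + 3)*(-3)) = -2402 - (13/4 + ((-4 + 3)*(-3))/4) = -2402 - (13/4 + (-1*(-3))/4) = -2402 - (13/4 + (¼)*3) = -2402 - (13/4 + ¾) = -2402 - 1*4 = -2402 - 4 = -2406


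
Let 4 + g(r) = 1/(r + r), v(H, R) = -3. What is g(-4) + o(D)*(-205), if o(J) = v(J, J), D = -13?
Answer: 4887/8 ≈ 610.88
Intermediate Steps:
g(r) = -4 + 1/(2*r) (g(r) = -4 + 1/(r + r) = -4 + 1/(2*r))
o(J) = -3
g(-4) + o(D)*(-205) = (-4 + (½)/(-4)) - 3*(-205) = (-4 + (½)*(-¼)) + 615 = (-4 - ⅛) + 615 = -33/8 + 615 = 4887/8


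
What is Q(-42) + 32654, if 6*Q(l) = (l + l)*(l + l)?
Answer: 33830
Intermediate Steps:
Q(l) = 2*l**2/3 (Q(l) = ((l + l)*(l + l))/6 = ((2*l)*(2*l))/6 = (4*l**2)/6 = 2*l**2/3)
Q(-42) + 32654 = (2/3)*(-42)**2 + 32654 = (2/3)*1764 + 32654 = 1176 + 32654 = 33830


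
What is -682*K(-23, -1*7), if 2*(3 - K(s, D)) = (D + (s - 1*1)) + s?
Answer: -20460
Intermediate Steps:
K(s, D) = 7/2 - s - D/2 (K(s, D) = 3 - ((D + (s - 1*1)) + s)/2 = 3 - ((D + (s - 1)) + s)/2 = 3 - ((D + (-1 + s)) + s)/2 = 3 - ((-1 + D + s) + s)/2 = 3 - (-1 + D + 2*s)/2 = 3 + (½ - s - D/2) = 7/2 - s - D/2)
-682*K(-23, -1*7) = -682*(7/2 - 1*(-23) - (-1)*7/2) = -682*(7/2 + 23 - ½*(-7)) = -682*(7/2 + 23 + 7/2) = -682*30 = -20460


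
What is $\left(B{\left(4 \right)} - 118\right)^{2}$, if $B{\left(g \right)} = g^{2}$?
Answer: $10404$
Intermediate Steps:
$\left(B{\left(4 \right)} - 118\right)^{2} = \left(4^{2} - 118\right)^{2} = \left(16 - 118\right)^{2} = \left(-102\right)^{2} = 10404$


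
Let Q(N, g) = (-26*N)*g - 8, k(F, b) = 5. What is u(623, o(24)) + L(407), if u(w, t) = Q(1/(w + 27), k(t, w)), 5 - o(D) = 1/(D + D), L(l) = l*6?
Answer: 12169/5 ≈ 2433.8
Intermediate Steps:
L(l) = 6*l
o(D) = 5 - 1/(2*D) (o(D) = 5 - 1/(D + D) = 5 - 1/(2*D))
Q(N, g) = -8 - 26*N*g (Q(N, g) = -26*N*g - 8 = -8 - 26*N*g)
u(w, t) = -8 - 130/(27 + w) (u(w, t) = -8 - 26*5/(w + 27) = -8 - 26*5/(27 + w) = -8 - 130/(27 + w))
u(623, o(24)) + L(407) = 2*(-173 - 4*623)/(27 + 623) + 6*407 = 2*(-173 - 2492)/650 + 2442 = 2*(1/650)*(-2665) + 2442 = -41/5 + 2442 = 12169/5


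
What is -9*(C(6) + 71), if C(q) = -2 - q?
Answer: -567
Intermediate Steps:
-9*(C(6) + 71) = -9*((-2 - 1*6) + 71) = -9*((-2 - 6) + 71) = -9*(-8 + 71) = -9*63 = -567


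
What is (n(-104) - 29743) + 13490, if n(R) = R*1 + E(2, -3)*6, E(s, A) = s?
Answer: -16345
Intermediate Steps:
n(R) = 12 + R (n(R) = R*1 + 2*6 = R + 12 = 12 + R)
(n(-104) - 29743) + 13490 = ((12 - 104) - 29743) + 13490 = (-92 - 29743) + 13490 = -29835 + 13490 = -16345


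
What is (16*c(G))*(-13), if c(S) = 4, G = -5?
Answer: -832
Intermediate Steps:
(16*c(G))*(-13) = (16*4)*(-13) = 64*(-13) = -832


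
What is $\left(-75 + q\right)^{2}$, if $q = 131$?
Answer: $3136$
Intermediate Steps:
$\left(-75 + q\right)^{2} = \left(-75 + 131\right)^{2} = 56^{2} = 3136$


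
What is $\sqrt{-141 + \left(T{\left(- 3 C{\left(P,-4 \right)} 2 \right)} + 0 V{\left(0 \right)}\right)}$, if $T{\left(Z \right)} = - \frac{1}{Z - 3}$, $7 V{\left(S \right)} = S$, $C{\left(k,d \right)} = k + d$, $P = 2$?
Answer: $\frac{i \sqrt{1270}}{3} \approx 11.879 i$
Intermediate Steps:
$C{\left(k,d \right)} = d + k$
$V{\left(S \right)} = \frac{S}{7}$
$T{\left(Z \right)} = - \frac{1}{-3 + Z}$
$\sqrt{-141 + \left(T{\left(- 3 C{\left(P,-4 \right)} 2 \right)} + 0 V{\left(0 \right)}\right)} = \sqrt{-141 + \left(- \frac{1}{-3 + - 3 \left(-4 + 2\right) 2} + 0 \cdot \frac{1}{7} \cdot 0\right)} = \sqrt{-141 + \left(- \frac{1}{-3 + \left(-3\right) \left(-2\right) 2} + 0 \cdot 0\right)} = \sqrt{-141 + \left(- \frac{1}{-3 + 6 \cdot 2} + 0\right)} = \sqrt{-141 + \left(- \frac{1}{-3 + 12} + 0\right)} = \sqrt{-141 + \left(- \frac{1}{9} + 0\right)} = \sqrt{-141 - \frac{1}{9}} = \sqrt{- \frac{1270}{9}} = \frac{i \sqrt{1270}}{3}$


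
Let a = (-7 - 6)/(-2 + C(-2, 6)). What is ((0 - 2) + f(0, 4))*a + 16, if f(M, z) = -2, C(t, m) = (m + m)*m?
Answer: 586/35 ≈ 16.743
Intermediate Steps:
C(t, m) = 2*m**2 (C(t, m) = (2*m)*m = 2*m**2)
a = -13/70 (a = (-7 - 6)/(-2 + 2*6**2) = -13/(-2 + 2*36) = -13/(-2 + 72) = -13/70 ≈ -0.18571)
((0 - 2) + f(0, 4))*a + 16 = ((0 - 2) - 2)*(-13/70) + 16 = (-2 - 2)*(-13/70) + 16 = -4*(-13/70) + 16 = 26/35 + 16 = 586/35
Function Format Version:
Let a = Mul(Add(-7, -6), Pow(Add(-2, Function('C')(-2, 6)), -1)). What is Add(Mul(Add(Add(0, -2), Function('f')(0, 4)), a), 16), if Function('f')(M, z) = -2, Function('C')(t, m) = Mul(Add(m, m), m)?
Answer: Rational(586, 35) ≈ 16.743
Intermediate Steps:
Function('C')(t, m) = Mul(2, Pow(m, 2)) (Function('C')(t, m) = Mul(Mul(2, m), m) = Mul(2, Pow(m, 2)))
a = Rational(-13, 70) (a = Mul(Add(-7, -6), Pow(Add(-2, Mul(2, Pow(6, 2))), -1)) = Mul(-13, Pow(Add(-2, Mul(2, 36)), -1)) = Mul(-13, Pow(Add(-2, 72), -1)) = Mul(-13, Pow(70, -1)) = Mul(-13, Rational(1, 70)) = Rational(-13, 70) ≈ -0.18571)
Add(Mul(Add(Add(0, -2), Function('f')(0, 4)), a), 16) = Add(Mul(Add(Add(0, -2), -2), Rational(-13, 70)), 16) = Add(Mul(Add(-2, -2), Rational(-13, 70)), 16) = Add(Mul(-4, Rational(-13, 70)), 16) = Add(Rational(26, 35), 16) = Rational(586, 35)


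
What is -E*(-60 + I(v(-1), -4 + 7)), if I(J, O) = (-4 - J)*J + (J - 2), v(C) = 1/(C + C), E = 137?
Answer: 33291/4 ≈ 8322.8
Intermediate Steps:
v(C) = 1/(2*C)
I(J, O) = -2 + J + J*(-4 - J) (I(J, O) = J*(-4 - J) + (-2 + J) = -2 + J + J*(-4 - J))
-E*(-60 + I(v(-1), -4 + 7)) = -137*(-60 + (-2 - ((½)/(-1))² - 3/(2*(-1)))) = -137*(-60 + (-2 - ((½)*(-1))² - 3*(-1)/2)) = -137*(-60 + (-2 - (-½)² - 3*(-½))) = -137*(-60 + (-2 - 1*¼ + 3/2)) = -137*(-60 + (-2 - ¼ + 3/2)) = -137*(-60 - ¾) = -137*(-243)/4 = -1*(-33291/4) = 33291/4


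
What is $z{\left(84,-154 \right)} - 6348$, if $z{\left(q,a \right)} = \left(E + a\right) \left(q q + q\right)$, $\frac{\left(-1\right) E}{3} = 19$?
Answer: $-1512888$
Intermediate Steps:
$E = -57$ ($E = \left(-3\right) 19 = -57$)
$z{\left(q,a \right)} = \left(-57 + a\right) \left(q + q^{2}\right)$ ($z{\left(q,a \right)} = \left(-57 + a\right) \left(q q + q\right) = \left(-57 + a\right) \left(q^{2} + q\right) = \left(-57 + a\right) \left(q + q^{2}\right)$)
$z{\left(84,-154 \right)} - 6348 = 84 \left(-57 - 154 - 4788 - 12936\right) - 6348 = 84 \left(-17935\right) - 6348 = -1506540 - 6348 = -1512888$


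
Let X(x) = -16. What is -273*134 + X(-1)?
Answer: -36598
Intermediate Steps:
-273*134 + X(-1) = -273*134 - 16 = -36582 - 16 = -36598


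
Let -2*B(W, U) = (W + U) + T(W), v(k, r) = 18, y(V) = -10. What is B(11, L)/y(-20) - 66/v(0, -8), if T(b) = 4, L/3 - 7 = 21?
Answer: 77/60 ≈ 1.2833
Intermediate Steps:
L = 84 (L = 21 + 3*21 = 21 + 63 = 84)
B(W, U) = -2 - U/2 - W/2 (B(W, U) = -((W + U) + 4)/2 = -((U + W) + 4)/2 = -(4 + U + W)/2 = -2 - U/2 - W/2)
B(11, L)/y(-20) - 66/v(0, -8) = (-2 - ½*84 - ½*11)/(-10) - 66/18 = (-2 - 42 - 11/2)*(-⅒) - 66*1/18 = -99/2*(-⅒) - 11/3 = 99/20 - 11/3 = 77/60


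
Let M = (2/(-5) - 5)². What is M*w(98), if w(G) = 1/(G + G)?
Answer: 729/4900 ≈ 0.14878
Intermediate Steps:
w(G) = 1/(2*G)
M = 729/25 (M = (2*(-⅕) - 5)² = (-⅖ - 5)² = (-27/5)² = 729/25 ≈ 29.160)
M*w(98) = 729*((½)/98)/25 = 729*((½)*(1/98))/25 = (729/25)*(1/196) = 729/4900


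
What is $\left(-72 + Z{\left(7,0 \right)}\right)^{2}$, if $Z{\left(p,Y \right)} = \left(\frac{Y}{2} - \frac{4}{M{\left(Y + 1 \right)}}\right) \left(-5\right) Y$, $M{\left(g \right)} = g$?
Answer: $5184$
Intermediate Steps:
$Z{\left(p,Y \right)} = Y \left(\frac{20}{1 + Y} - \frac{5 Y}{2}\right)$ ($Z{\left(p,Y \right)} = \left(\frac{Y}{2} - \frac{4}{Y + 1}\right) \left(-5\right) Y = \left(Y \frac{1}{2} - \frac{4}{1 + Y}\right) \left(-5\right) Y = \left(\frac{Y}{2} - \frac{4}{1 + Y}\right) \left(-5\right) Y = \left(\frac{20}{1 + Y} - \frac{5 Y}{2}\right) Y = Y \left(\frac{20}{1 + Y} - \frac{5 Y}{2}\right)$)
$\left(-72 + Z{\left(7,0 \right)}\right)^{2} = \left(-72 + \frac{5}{2} \cdot 0 \frac{1}{1 + 0} \left(8 - 0 - 0^{2}\right)\right)^{2} = \left(-72 + \frac{5}{2} \cdot 0 \cdot 1^{-1} \left(8 + 0 - 0\right)\right)^{2} = \left(-72 + \frac{5}{2} \cdot 0 \cdot 1 \left(8 + 0 + 0\right)\right)^{2} = \left(-72 + \frac{5}{2} \cdot 0 \cdot 1 \cdot 8\right)^{2} = \left(-72 + 0\right)^{2} = \left(-72\right)^{2} = 5184$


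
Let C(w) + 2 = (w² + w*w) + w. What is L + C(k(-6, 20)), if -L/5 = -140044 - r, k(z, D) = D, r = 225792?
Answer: 1829998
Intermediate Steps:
L = 1829180 (L = -5*(-140044 - 1*225792) = -5*(-140044 - 225792) = -5*(-365836) = 1829180)
C(w) = -2 + w + 2*w² (C(w) = -2 + ((w² + w*w) + w) = -2 + ((w² + w²) + w) = -2 + (2*w² + w) = -2 + (w + 2*w²) = -2 + w + 2*w²)
L + C(k(-6, 20)) = 1829180 + (-2 + 20 + 2*20²) = 1829180 + (-2 + 20 + 2*400) = 1829180 + (-2 + 20 + 800) = 1829180 + 818 = 1829998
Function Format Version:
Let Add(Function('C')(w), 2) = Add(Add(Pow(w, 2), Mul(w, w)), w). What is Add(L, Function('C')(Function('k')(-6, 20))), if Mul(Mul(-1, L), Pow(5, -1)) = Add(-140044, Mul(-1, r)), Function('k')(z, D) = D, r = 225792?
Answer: 1829998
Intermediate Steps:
L = 1829180 (L = Mul(-5, Add(-140044, Mul(-1, 225792))) = Mul(-5, Add(-140044, -225792)) = Mul(-5, -365836) = 1829180)
Function('C')(w) = Add(-2, w, Mul(2, Pow(w, 2))) (Function('C')(w) = Add(-2, Add(Add(Pow(w, 2), Mul(w, w)), w)) = Add(-2, Add(Add(Pow(w, 2), Pow(w, 2)), w)) = Add(-2, Add(Mul(2, Pow(w, 2)), w)) = Add(-2, Add(w, Mul(2, Pow(w, 2)))) = Add(-2, w, Mul(2, Pow(w, 2))))
Add(L, Function('C')(Function('k')(-6, 20))) = Add(1829180, Add(-2, 20, Mul(2, Pow(20, 2)))) = Add(1829180, Add(-2, 20, Mul(2, 400))) = Add(1829180, Add(-2, 20, 800)) = Add(1829180, 818) = 1829998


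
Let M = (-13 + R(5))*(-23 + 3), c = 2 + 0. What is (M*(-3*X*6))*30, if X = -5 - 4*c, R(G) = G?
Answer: 1123200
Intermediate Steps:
c = 2
X = -13 (X = -5 - 4*2 = -5 - 8 = -13)
M = 160 (M = (-13 + 5)*(-23 + 3) = -8*(-20) = 160)
(M*(-3*X*6))*30 = (160*(-3*(-13)*6))*30 = (160*(39*6))*30 = (160*234)*30 = 37440*30 = 1123200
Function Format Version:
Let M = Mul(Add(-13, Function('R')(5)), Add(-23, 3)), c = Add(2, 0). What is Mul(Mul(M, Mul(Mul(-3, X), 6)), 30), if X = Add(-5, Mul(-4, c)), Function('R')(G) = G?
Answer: 1123200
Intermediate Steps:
c = 2
X = -13 (X = Add(-5, Mul(-4, 2)) = Add(-5, -8) = -13)
M = 160 (M = Mul(Add(-13, 5), Add(-23, 3)) = Mul(-8, -20) = 160)
Mul(Mul(M, Mul(Mul(-3, X), 6)), 30) = Mul(Mul(160, Mul(Mul(-3, -13), 6)), 30) = Mul(Mul(160, Mul(39, 6)), 30) = Mul(Mul(160, 234), 30) = Mul(37440, 30) = 1123200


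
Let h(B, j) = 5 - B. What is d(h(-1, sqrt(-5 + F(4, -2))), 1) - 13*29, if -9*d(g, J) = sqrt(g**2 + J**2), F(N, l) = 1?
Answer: -377 - sqrt(37)/9 ≈ -377.68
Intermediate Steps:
d(g, J) = -sqrt(J**2 + g**2)/9 (d(g, J) = -sqrt(g**2 + J**2)/9 = -sqrt(J**2 + g**2)/9)
d(h(-1, sqrt(-5 + F(4, -2))), 1) - 13*29 = -sqrt(1**2 + (5 - 1*(-1))**2)/9 - 13*29 = -sqrt(1 + (5 + 1)**2)/9 - 377 = -sqrt(1 + 6**2)/9 - 377 = -sqrt(1 + 36)/9 - 377 = -sqrt(37)/9 - 377 = -377 - sqrt(37)/9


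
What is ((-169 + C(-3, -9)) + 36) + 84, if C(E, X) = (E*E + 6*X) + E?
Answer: -97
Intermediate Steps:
C(E, X) = E + E² + 6*X (C(E, X) = (E² + 6*X) + E = E + E² + 6*X)
((-169 + C(-3, -9)) + 36) + 84 = ((-169 + (-3 + (-3)² + 6*(-9))) + 36) + 84 = ((-169 + (-3 + 9 - 54)) + 36) + 84 = ((-169 - 48) + 36) + 84 = (-217 + 36) + 84 = -181 + 84 = -97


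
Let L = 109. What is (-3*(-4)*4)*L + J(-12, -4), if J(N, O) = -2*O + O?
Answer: 5236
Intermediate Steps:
J(N, O) = -O
(-3*(-4)*4)*L + J(-12, -4) = (-3*(-4)*4)*109 - 1*(-4) = (12*4)*109 + 4 = 48*109 + 4 = 5232 + 4 = 5236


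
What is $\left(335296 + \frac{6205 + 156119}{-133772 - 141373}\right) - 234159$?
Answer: $\frac{9275725847}{91715} \approx 1.0114 \cdot 10^{5}$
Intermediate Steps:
$\left(335296 + \frac{6205 + 156119}{-133772 - 141373}\right) - 234159 = \left(335296 + \frac{162324}{-275145}\right) - 234159 = \left(335296 + 162324 \left(- \frac{1}{275145}\right)\right) - 234159 = \left(335296 - \frac{54108}{91715}\right) - 234159 = \frac{30751618532}{91715} - 234159 = \frac{9275725847}{91715}$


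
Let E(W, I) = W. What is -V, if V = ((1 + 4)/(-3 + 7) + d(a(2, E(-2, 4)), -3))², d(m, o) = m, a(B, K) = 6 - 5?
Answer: -81/16 ≈ -5.0625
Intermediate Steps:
a(B, K) = 1
V = 81/16 (V = ((1 + 4)/(-3 + 7) + 1)² = (5/4 + 1)² = (9/4)² = 81/16 ≈ 5.0625)
-V = -1*81/16 = -81/16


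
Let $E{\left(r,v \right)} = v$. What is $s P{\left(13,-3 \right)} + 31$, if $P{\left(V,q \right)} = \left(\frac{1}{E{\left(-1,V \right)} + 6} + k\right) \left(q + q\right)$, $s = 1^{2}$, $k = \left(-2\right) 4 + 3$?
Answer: $\frac{1153}{19} \approx 60.684$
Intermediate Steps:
$k = -5$ ($k = -8 + 3 = -5$)
$s = 1$
$P{\left(V,q \right)} = 2 q \left(-5 + \frac{1}{6 + V}\right)$ ($P{\left(V,q \right)} = \left(\frac{1}{V + 6} - 5\right) \left(q + q\right) = \left(\frac{1}{6 + V} - 5\right) 2 q = \left(-5 + \frac{1}{6 + V}\right) 2 q = 2 q \left(-5 + \frac{1}{6 + V}\right)$)
$s P{\left(13,-3 \right)} + 31 = 1 \left(\left(-2\right) \left(-3\right) \frac{1}{6 + 13} \left(29 + 5 \cdot 13\right)\right) + 31 = 1 \left(\left(-2\right) \left(-3\right) \frac{1}{19} \left(29 + 65\right)\right) + 31 = 1 \left(\left(-2\right) \left(-3\right) \frac{1}{19} \cdot 94\right) + 31 = 1 \cdot \frac{564}{19} + 31 = \frac{564}{19} + 31 = \frac{1153}{19}$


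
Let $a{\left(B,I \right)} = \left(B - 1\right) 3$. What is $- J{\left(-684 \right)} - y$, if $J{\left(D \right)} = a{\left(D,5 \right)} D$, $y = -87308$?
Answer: $-1318312$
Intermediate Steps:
$a{\left(B,I \right)} = -3 + 3 B$ ($a{\left(B,I \right)} = \left(-1 + B\right) 3 = -3 + 3 B$)
$J{\left(D \right)} = D \left(-3 + 3 D\right)$ ($J{\left(D \right)} = \left(-3 + 3 D\right) D = D \left(-3 + 3 D\right)$)
$- J{\left(-684 \right)} - y = - 3 \left(-684\right) \left(-1 - 684\right) - -87308 = - 3 \left(-684\right) \left(-685\right) + 87308 = \left(-1\right) 1405620 + 87308 = -1405620 + 87308 = -1318312$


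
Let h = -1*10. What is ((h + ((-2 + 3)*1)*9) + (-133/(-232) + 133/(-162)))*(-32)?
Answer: 93788/2349 ≈ 39.927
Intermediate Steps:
h = -10
((h + ((-2 + 3)*1)*9) + (-133/(-232) + 133/(-162)))*(-32) = ((-10 + ((-2 + 3)*1)*9) + (-133/(-232) + 133/(-162)))*(-32) = ((-10 + (1*1)*9) + (-133*(-1/232) + 133*(-1/162)))*(-32) = ((-10 + 1*9) + (133/232 - 133/162))*(-32) = ((-10 + 9) - 4655/18792)*(-32) = (-1 - 4655/18792)*(-32) = -23447/18792*(-32) = 93788/2349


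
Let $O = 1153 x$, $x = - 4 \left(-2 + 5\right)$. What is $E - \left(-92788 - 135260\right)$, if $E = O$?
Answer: $214212$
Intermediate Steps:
$x = -12$ ($x = \left(-4\right) 3 = -12$)
$O = -13836$ ($O = 1153 \left(-12\right) = -13836$)
$E = -13836$
$E - \left(-92788 - 135260\right) = -13836 - \left(-92788 - 135260\right) = -13836 - -228048 = -13836 + 228048 = 214212$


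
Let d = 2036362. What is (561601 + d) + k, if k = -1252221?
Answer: 1345742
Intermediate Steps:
(561601 + d) + k = (561601 + 2036362) - 1252221 = 2597963 - 1252221 = 1345742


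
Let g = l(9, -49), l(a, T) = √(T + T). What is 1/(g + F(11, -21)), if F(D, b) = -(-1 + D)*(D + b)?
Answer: 50/5049 - 7*I*√2/10098 ≈ 0.009903 - 0.00098034*I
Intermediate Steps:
F(D, b) = -(-1 + D)*(D + b)
l(a, T) = √2*√T (l(a, T) = √(2*T) = √2*√T)
g = 7*I*√2 (g = √2*√(-49) = √2*(7*I) = 7*I*√2 ≈ 9.8995*I)
1/(g + F(11, -21)) = 1/(7*I*√2 + (11 - 21 - 1*11² - 1*11*(-21))) = 1/(7*I*√2 + (11 - 21 - 1*121 + 231)) = 1/(7*I*√2 + (11 - 21 - 121 + 231)) = 1/(7*I*√2 + 100) = 1/(100 + 7*I*√2)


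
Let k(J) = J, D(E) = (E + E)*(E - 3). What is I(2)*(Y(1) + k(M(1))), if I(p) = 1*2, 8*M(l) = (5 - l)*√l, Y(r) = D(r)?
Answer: -7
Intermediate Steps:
D(E) = 2*E*(-3 + E) (D(E) = (2*E)*(-3 + E) = 2*E*(-3 + E))
Y(r) = 2*r*(-3 + r)
M(l) = √l*(5 - l)/8 (M(l) = ((5 - l)*√l)/8 = (√l*(5 - l))/8 = √l*(5 - l)/8)
I(p) = 2
I(2)*(Y(1) + k(M(1))) = 2*(2*1*(-3 + 1) + √1*(5 - 1*1)/8) = 2*(2*1*(-2) + (⅛)*1*(5 - 1)) = 2*(-4 + (⅛)*1*4) = 2*(-4 + ½) = 2*(-7/2) = -7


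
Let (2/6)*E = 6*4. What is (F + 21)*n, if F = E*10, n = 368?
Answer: 272688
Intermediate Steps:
E = 72 (E = 3*(6*4) = 3*24 = 72)
F = 720 (F = 72*10 = 720)
(F + 21)*n = (720 + 21)*368 = 741*368 = 272688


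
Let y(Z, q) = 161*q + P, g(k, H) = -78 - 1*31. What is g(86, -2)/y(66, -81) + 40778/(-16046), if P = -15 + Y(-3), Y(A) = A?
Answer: -265385444/104772357 ≈ -2.5330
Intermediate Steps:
P = -18 (P = -15 - 3 = -18)
g(k, H) = -109 (g(k, H) = -78 - 31 = -109)
y(Z, q) = -18 + 161*q (y(Z, q) = 161*q - 18 = -18 + 161*q)
g(86, -2)/y(66, -81) + 40778/(-16046) = -109/(-18 + 161*(-81)) + 40778/(-16046) = -109/(-18 - 13041) + 40778*(-1/16046) = -109/(-13059) - 20389/8023 = -109*(-1/13059) - 20389/8023 = 109/13059 - 20389/8023 = -265385444/104772357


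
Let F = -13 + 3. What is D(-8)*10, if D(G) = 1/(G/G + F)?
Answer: -10/9 ≈ -1.1111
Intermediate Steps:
F = -10
D(G) = -⅑ (D(G) = 1/(G/G - 10) = 1/(1 - 10) = 1/(-9) = -⅑)
D(-8)*10 = -⅑*10 = -10/9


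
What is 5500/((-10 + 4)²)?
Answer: 1375/9 ≈ 152.78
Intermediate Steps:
5500/((-10 + 4)²) = 5500/((-6)²) = 5500/36 = 5500*(1/36) = 1375/9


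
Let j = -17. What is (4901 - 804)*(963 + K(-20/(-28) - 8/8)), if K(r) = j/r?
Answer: 8378365/2 ≈ 4.1892e+6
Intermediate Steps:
K(r) = -17/r
(4901 - 804)*(963 + K(-20/(-28) - 8/8)) = (4901 - 804)*(963 - 17/(-20/(-28) - 8/8)) = 4097*(963 - 17/(-20*(-1/28) - 8*⅛)) = 4097*(963 - 17/(5/7 - 1)) = 4097*(963 - 17/(-2/7)) = 4097*(963 - 17*(-7/2)) = 4097*(963 + 119/2) = 4097*(2045/2) = 8378365/2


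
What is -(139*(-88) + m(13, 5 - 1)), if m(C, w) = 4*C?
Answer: 12180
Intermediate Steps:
-(139*(-88) + m(13, 5 - 1)) = -(139*(-88) + 4*13) = -(-12232 + 52) = -1*(-12180) = 12180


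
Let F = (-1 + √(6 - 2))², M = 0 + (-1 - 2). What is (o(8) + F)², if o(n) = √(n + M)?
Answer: (1 + √5)² ≈ 10.472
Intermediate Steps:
M = -3 (M = 0 - 3 = -3)
o(n) = √(-3 + n) (o(n) = √(n - 3) = √(-3 + n))
F = 1 (F = (-1 + √4)² = (-1 + 2)² = 1² = 1)
(o(8) + F)² = (√(-3 + 8) + 1)² = (√5 + 1)² = (1 + √5)²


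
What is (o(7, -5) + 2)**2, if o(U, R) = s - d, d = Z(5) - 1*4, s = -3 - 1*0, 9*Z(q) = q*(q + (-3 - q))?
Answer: 196/9 ≈ 21.778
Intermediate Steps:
Z(q) = -q/3 (Z(q) = (q*(q + (-3 - q)))/9 = (q*(-3))/9 = (-3*q)/9 = -q/3)
s = -3 (s = -3 + 0 = -3)
d = -17/3 (d = -1/3*5 - 1*4 = -5/3 - 4 = -17/3 ≈ -5.6667)
o(U, R) = 8/3 (o(U, R) = -3 - 1*(-17/3) = -3 + 17/3 = 8/3)
(o(7, -5) + 2)**2 = (8/3 + 2)**2 = (14/3)**2 = 196/9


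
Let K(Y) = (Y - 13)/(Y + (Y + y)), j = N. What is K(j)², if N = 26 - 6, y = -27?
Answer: 49/169 ≈ 0.28994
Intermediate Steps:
N = 20
j = 20
K(Y) = (-13 + Y)/(-27 + 2*Y) (K(Y) = (Y - 13)/(Y + (Y - 27)) = (-13 + Y)/(Y + (-27 + Y)) = (-13 + Y)/(-27 + 2*Y))
K(j)² = ((-13 + 20)/(-27 + 2*20))² = (7/(-27 + 40))² = (7/13)² = 49/169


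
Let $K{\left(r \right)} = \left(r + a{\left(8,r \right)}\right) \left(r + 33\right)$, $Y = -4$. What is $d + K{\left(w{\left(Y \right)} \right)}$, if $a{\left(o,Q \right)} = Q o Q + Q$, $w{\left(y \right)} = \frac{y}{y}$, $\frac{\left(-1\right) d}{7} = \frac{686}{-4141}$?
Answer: $\frac{1412742}{4141} \approx 341.16$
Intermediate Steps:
$d = \frac{4802}{4141}$ ($d = - 7 \frac{686}{-4141} = - 7 \cdot 686 \left(- \frac{1}{4141}\right) = \left(-7\right) \left(- \frac{686}{4141}\right) = \frac{4802}{4141} \approx 1.1596$)
$w{\left(y \right)} = 1$
$a{\left(o,Q \right)} = Q + o Q^{2}$ ($a{\left(o,Q \right)} = o Q^{2} + Q = Q + o Q^{2}$)
$K{\left(r \right)} = \left(33 + r\right) \left(r + r \left(1 + 8 r\right)\right)$ ($K{\left(r \right)} = \left(r + r \left(1 + r 8\right)\right) \left(r + 33\right) = \left(r + r \left(1 + 8 r\right)\right) \left(33 + r\right) = \left(33 + r\right) \left(r + r \left(1 + 8 r\right)\right)$)
$d + K{\left(w{\left(Y \right)} \right)} = \frac{4802}{4141} + 1 \left(66 + 265 \cdot 1 + 1 \left(1 + 8 \cdot 1\right)\right) = \frac{4802}{4141} + 1 \left(66 + 265 + 1 \left(1 + 8\right)\right) = \frac{4802}{4141} + 1 \left(66 + 265 + 1 \cdot 9\right) = \frac{4802}{4141} + 1 \left(66 + 265 + 9\right) = \frac{4802}{4141} + 1 \cdot 340 = \frac{4802}{4141} + 340 = \frac{1412742}{4141}$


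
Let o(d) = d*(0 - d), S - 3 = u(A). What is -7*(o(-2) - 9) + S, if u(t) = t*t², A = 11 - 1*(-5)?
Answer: 4190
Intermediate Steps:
A = 16 (A = 11 + 5 = 16)
u(t) = t³
S = 4099 (S = 3 + 16³ = 3 + 4096 = 4099)
o(d) = -d² (o(d) = d*(-d) = -d²)
-7*(o(-2) - 9) + S = -7*(-1*(-2)² - 9) + 4099 = -7*(-1*4 - 9) + 4099 = -7*(-4 - 9) + 4099 = -7*(-13) + 4099 = 91 + 4099 = 4190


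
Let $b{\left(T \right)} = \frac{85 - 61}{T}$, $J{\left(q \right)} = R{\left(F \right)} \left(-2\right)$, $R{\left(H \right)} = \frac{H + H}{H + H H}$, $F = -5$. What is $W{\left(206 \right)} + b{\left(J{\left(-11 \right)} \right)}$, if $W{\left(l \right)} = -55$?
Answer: $-31$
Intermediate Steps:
$R{\left(H \right)} = \frac{2 H}{H + H^{2}}$
$J{\left(q \right)} = 1$ ($J{\left(q \right)} = \frac{2}{1 - 5} \left(-2\right) = \frac{2}{-4} \left(-2\right) = 2 \left(- \frac{1}{4}\right) \left(-2\right) = \left(- \frac{1}{2}\right) \left(-2\right) = 1$)
$b{\left(T \right)} = \frac{24}{T}$
$W{\left(206 \right)} + b{\left(J{\left(-11 \right)} \right)} = -55 + \frac{24}{1} = -55 + 24 \cdot 1 = -55 + 24 = -31$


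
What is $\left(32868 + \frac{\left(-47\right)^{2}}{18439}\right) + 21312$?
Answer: $\frac{999027229}{18439} \approx 54180.0$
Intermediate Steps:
$\left(32868 + \frac{\left(-47\right)^{2}}{18439}\right) + 21312 = \left(32868 + 2209 \cdot \frac{1}{18439}\right) + 21312 = \left(32868 + \frac{2209}{18439}\right) + 21312 = \frac{606055261}{18439} + 21312 = \frac{999027229}{18439}$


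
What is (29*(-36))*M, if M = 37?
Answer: -38628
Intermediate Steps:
(29*(-36))*M = (29*(-36))*37 = -1044*37 = -38628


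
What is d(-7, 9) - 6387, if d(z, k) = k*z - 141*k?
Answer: -7719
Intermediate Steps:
d(z, k) = -141*k + k*z
d(-7, 9) - 6387 = 9*(-141 - 7) - 6387 = 9*(-148) - 6387 = -1332 - 6387 = -7719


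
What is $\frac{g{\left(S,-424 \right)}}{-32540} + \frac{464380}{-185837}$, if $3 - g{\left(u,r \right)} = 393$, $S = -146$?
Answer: $- \frac{1503844877}{604713598} \approx -2.4869$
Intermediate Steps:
$g{\left(u,r \right)} = -390$ ($g{\left(u,r \right)} = 3 - 393 = -390$)
$\frac{g{\left(S,-424 \right)}}{-32540} + \frac{464380}{-185837} = - \frac{390}{-32540} + \frac{464380}{-185837} = \left(-390\right) \left(- \frac{1}{32540}\right) + 464380 \left(- \frac{1}{185837}\right) = \frac{39}{3254} - \frac{464380}{185837} = - \frac{1503844877}{604713598}$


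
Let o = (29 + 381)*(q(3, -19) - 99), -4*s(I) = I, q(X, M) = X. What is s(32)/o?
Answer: 1/4920 ≈ 0.00020325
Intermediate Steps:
s(I) = -I/4
o = -39360 (o = (29 + 381)*(3 - 99) = 410*(-96) = -39360)
s(32)/o = -1/4*32/(-39360) = -8*(-1/39360) = 1/4920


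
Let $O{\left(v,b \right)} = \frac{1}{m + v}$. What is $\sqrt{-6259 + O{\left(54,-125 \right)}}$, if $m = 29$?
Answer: $\frac{2 i \sqrt{10779542}}{83} \approx 79.114 i$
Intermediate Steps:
$O{\left(v,b \right)} = \frac{1}{29 + v}$
$\sqrt{-6259 + O{\left(54,-125 \right)}} = \sqrt{-6259 + \frac{1}{29 + 54}} = \sqrt{-6259 + \frac{1}{83}} = \sqrt{- \frac{519496}{83}} = \frac{2 i \sqrt{10779542}}{83}$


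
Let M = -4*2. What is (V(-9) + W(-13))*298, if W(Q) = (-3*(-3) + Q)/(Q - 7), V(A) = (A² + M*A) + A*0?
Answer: 228268/5 ≈ 45654.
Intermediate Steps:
M = -8
V(A) = A² - 8*A (V(A) = (A² - 8*A) + A*0 = (A² - 8*A) + 0 = A² - 8*A)
W(Q) = (9 + Q)/(-7 + Q)
(V(-9) + W(-13))*298 = (-9*(-8 - 9) + (9 - 13)/(-7 - 13))*298 = (-9*(-17) - 4/(-20))*298 = (153 - 1/20*(-4))*298 = (153 + ⅕)*298 = (766/5)*298 = 228268/5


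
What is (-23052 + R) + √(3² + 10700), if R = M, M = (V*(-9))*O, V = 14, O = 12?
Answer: -24564 + √10709 ≈ -24461.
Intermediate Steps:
M = -1512 (M = (14*(-9))*12 = -126*12 = -1512)
R = -1512
(-23052 + R) + √(3² + 10700) = (-23052 - 1512) + √(3² + 10700) = -24564 + √(9 + 10700) = -24564 + √10709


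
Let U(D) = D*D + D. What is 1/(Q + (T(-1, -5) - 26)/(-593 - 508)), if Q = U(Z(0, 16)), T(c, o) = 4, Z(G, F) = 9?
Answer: 1101/99112 ≈ 0.011109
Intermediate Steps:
U(D) = D + D**2 (U(D) = D**2 + D = D + D**2)
Q = 90 (Q = 9*(1 + 9) = 9*10 = 90)
1/(Q + (T(-1, -5) - 26)/(-593 - 508)) = 1/(90 + (4 - 26)/(-593 - 508)) = 1/(90 - 22/(-1101)) = 1/(90 - 22*(-1/1101)) = 1/(90 + 22/1101) = 1/(99112/1101) = 1101/99112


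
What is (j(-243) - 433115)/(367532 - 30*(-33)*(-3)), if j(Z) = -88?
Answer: -433203/364562 ≈ -1.1883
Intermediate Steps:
(j(-243) - 433115)/(367532 - 30*(-33)*(-3)) = (-88 - 433115)/(367532 - 30*(-33)*(-3)) = -433203/(367532 + 990*(-3)) = -433203/(367532 - 2970) = -433203/364562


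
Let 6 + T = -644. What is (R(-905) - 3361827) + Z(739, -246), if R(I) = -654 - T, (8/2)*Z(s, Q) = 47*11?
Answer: -13446807/4 ≈ -3.3617e+6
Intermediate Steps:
Z(s, Q) = 517/4 (Z(s, Q) = (47*11)/4 = (1/4)*517 = 517/4)
T = -650 (T = -6 - 644 = -650)
R(I) = -4 (R(I) = -654 - 1*(-650) = -654 + 650 = -4)
(R(-905) - 3361827) + Z(739, -246) = (-4 - 3361827) + 517/4 = -3361831 + 517/4 = -13446807/4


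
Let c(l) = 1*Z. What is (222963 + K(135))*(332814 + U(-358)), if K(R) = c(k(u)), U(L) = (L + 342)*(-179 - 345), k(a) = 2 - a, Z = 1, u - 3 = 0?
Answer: 76074870872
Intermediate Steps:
u = 3 (u = 3 + 0 = 3)
U(L) = -179208 - 524*L (U(L) = (342 + L)*(-524) = -179208 - 524*L)
c(l) = 1 (c(l) = 1*1 = 1)
K(R) = 1
(222963 + K(135))*(332814 + U(-358)) = (222963 + 1)*(332814 + (-179208 - 524*(-358))) = 222964*(332814 + (-179208 + 187592)) = 222964*(332814 + 8384) = 222964*341198 = 76074870872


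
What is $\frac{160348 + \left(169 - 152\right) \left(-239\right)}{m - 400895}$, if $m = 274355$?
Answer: $- \frac{3473}{2812} \approx -1.2351$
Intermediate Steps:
$\frac{160348 + \left(169 - 152\right) \left(-239\right)}{m - 400895} = \frac{160348 + \left(169 - 152\right) \left(-239\right)}{274355 - 400895} = \frac{160348 + 17 \left(-239\right)}{-126540} = \left(160348 - 4063\right) \left(- \frac{1}{126540}\right) = 156285 \left(- \frac{1}{126540}\right) = - \frac{3473}{2812}$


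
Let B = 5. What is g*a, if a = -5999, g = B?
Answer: -29995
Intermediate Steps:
g = 5
g*a = 5*(-5999) = -29995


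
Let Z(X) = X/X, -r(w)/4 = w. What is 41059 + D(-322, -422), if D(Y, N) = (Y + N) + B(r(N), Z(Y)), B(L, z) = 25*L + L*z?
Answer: 84203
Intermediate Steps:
r(w) = -4*w
Z(X) = 1
D(Y, N) = Y - 103*N (D(Y, N) = (Y + N) + (-4*N)*(25 + 1) = (N + Y) - 4*N*26 = (N + Y) - 104*N = Y - 103*N)
41059 + D(-322, -422) = 41059 + (-322 - 103*(-422)) = 41059 + (-322 + 43466) = 41059 + 43144 = 84203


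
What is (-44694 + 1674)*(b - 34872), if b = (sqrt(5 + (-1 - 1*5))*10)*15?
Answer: 1500193440 - 6453000*I ≈ 1.5002e+9 - 6.453e+6*I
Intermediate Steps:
b = 150*I (b = (sqrt(5 + (-1 - 5))*10)*15 = (sqrt(5 - 6)*10)*15 = (sqrt(-1)*10)*15 = (I*10)*15 = (10*I)*15 = 150*I ≈ 150.0*I)
(-44694 + 1674)*(b - 34872) = (-44694 + 1674)*(150*I - 34872) = -43020*(-34872 + 150*I) = 1500193440 - 6453000*I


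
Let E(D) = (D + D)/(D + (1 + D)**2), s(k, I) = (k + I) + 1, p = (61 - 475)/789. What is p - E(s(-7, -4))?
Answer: -4538/18673 ≈ -0.24302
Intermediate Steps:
p = -138/263 (p = -414*1/789 = -138/263 ≈ -0.52471)
s(k, I) = 1 + I + k (s(k, I) = (I + k) + 1 = 1 + I + k)
E(D) = 2*D/(D + (1 + D)**2) (E(D) = (2*D)/(D + (1 + D)**2) = 2*D/(D + (1 + D)**2))
p - E(s(-7, -4)) = -138/263 - 2*(1 - 4 - 7)/((1 - 4 - 7) + (1 + (1 - 4 - 7))**2) = -138/263 - 2*(-10)/(-10 + (1 - 10)**2) = -138/263 - 2*(-10)/(-10 + (-9)**2) = -138/263 - 2*(-10)/(-10 + 81) = -138/263 - 2*(-10)/71 = -138/263 - 1*(-20/71) = -138/263 + 20/71 = -4538/18673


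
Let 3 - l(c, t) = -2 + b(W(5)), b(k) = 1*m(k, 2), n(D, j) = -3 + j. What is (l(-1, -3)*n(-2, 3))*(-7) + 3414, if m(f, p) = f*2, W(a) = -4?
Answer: 3414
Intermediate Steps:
m(f, p) = 2*f
b(k) = 2*k (b(k) = 1*(2*k) = 2*k)
l(c, t) = 13 (l(c, t) = 3 - (-2 + 2*(-4)) = 3 - (-2 - 8) = 3 - 1*(-10) = 3 + 10 = 13)
(l(-1, -3)*n(-2, 3))*(-7) + 3414 = (13*(-3 + 3))*(-7) + 3414 = (13*0)*(-7) + 3414 = 0*(-7) + 3414 = 0 + 3414 = 3414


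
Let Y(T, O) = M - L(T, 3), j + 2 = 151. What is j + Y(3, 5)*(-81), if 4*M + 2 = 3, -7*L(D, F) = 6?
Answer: 1661/28 ≈ 59.321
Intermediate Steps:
j = 149 (j = -2 + 151 = 149)
L(D, F) = -6/7 (L(D, F) = -⅐*6 = -6/7)
M = ¼ (M = -½ + (¼)*3 = -½ + ¾ = ¼ ≈ 0.25000)
Y(T, O) = 31/28 (Y(T, O) = ¼ - 1*(-6/7) = ¼ + 6/7 = 31/28)
j + Y(3, 5)*(-81) = 149 + (31/28)*(-81) = 149 - 2511/28 = 1661/28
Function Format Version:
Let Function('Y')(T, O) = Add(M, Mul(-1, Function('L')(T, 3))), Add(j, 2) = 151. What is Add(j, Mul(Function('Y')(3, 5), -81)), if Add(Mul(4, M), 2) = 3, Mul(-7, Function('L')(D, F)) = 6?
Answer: Rational(1661, 28) ≈ 59.321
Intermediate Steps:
j = 149 (j = Add(-2, 151) = 149)
Function('L')(D, F) = Rational(-6, 7) (Function('L')(D, F) = Mul(Rational(-1, 7), 6) = Rational(-6, 7))
M = Rational(1, 4) (M = Add(Rational(-1, 2), Mul(Rational(1, 4), 3)) = Add(Rational(-1, 2), Rational(3, 4)) = Rational(1, 4) ≈ 0.25000)
Function('Y')(T, O) = Rational(31, 28) (Function('Y')(T, O) = Add(Rational(1, 4), Mul(-1, Rational(-6, 7))) = Add(Rational(1, 4), Rational(6, 7)) = Rational(31, 28))
Add(j, Mul(Function('Y')(3, 5), -81)) = Add(149, Mul(Rational(31, 28), -81)) = Add(149, Rational(-2511, 28)) = Rational(1661, 28)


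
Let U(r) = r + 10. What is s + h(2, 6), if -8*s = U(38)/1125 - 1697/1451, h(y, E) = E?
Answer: 26731159/4353000 ≈ 6.1409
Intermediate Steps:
U(r) = 10 + r
s = 613159/4353000 (s = -((10 + 38)/1125 - 1697/1451)/8 = -(48*(1/1125) - 1697*1/1451)/8 = -(16/375 - 1697/1451)/8 = -1/8*(-613159/544125) = 613159/4353000 ≈ 0.14086)
s + h(2, 6) = 613159/4353000 + 6 = 26731159/4353000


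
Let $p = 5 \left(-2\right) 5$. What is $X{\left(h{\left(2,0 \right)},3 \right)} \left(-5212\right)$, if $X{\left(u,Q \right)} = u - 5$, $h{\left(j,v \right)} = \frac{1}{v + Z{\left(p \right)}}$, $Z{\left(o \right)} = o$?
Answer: $\frac{654106}{25} \approx 26164.0$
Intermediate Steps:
$p = -50$ ($p = \left(-10\right) 5 = -50$)
$h{\left(j,v \right)} = \frac{1}{-50 + v}$ ($h{\left(j,v \right)} = \frac{1}{v - 50} = \frac{1}{-50 + v}$)
$X{\left(u,Q \right)} = -5 + u$
$X{\left(h{\left(2,0 \right)},3 \right)} \left(-5212\right) = \left(-5 + \frac{1}{-50 + 0}\right) \left(-5212\right) = \left(-5 + \frac{1}{-50}\right) \left(-5212\right) = \left(-5 - \frac{1}{50}\right) \left(-5212\right) = \left(- \frac{251}{50}\right) \left(-5212\right) = \frac{654106}{25}$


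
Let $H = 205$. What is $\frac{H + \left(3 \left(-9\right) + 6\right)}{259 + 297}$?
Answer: $\frac{46}{139} \approx 0.33094$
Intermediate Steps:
$\frac{H + \left(3 \left(-9\right) + 6\right)}{259 + 297} = \frac{205 + \left(3 \left(-9\right) + 6\right)}{259 + 297} = \frac{205 + \left(-27 + 6\right)}{556} = \left(205 - 21\right) \frac{1}{556} = 184 \cdot \frac{1}{556} = \frac{46}{139}$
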